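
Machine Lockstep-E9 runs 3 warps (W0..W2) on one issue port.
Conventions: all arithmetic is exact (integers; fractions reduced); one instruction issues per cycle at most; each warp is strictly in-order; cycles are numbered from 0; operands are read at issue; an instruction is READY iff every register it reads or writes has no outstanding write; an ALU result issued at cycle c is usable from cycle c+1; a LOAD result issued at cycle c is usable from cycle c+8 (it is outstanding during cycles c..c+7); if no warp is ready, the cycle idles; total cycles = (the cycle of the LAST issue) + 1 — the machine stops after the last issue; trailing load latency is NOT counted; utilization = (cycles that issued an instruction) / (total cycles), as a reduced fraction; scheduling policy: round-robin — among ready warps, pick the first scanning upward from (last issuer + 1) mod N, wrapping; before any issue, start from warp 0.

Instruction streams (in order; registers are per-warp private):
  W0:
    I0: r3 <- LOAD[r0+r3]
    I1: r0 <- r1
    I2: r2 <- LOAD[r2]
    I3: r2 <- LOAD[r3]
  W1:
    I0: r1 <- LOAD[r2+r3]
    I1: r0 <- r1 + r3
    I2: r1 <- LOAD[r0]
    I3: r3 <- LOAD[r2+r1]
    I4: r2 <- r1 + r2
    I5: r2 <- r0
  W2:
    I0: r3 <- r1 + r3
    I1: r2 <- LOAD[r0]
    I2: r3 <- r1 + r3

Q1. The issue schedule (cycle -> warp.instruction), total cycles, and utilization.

cycle 0: W0.I0
cycle 1: W1.I0
cycle 2: W2.I0
cycle 3: W0.I1
cycle 4: W2.I1
cycle 5: W0.I2
cycle 6: W2.I2
cycle 7: idle
cycle 8: idle
cycle 9: W1.I1
cycle 10: W1.I2
cycle 11: idle
cycle 12: idle
cycle 13: W0.I3
cycle 14: idle
cycle 15: idle
cycle 16: idle
cycle 17: idle
cycle 18: W1.I3
cycle 19: W1.I4
cycle 20: W1.I5

Answer: 21 cycles, utilization 13/21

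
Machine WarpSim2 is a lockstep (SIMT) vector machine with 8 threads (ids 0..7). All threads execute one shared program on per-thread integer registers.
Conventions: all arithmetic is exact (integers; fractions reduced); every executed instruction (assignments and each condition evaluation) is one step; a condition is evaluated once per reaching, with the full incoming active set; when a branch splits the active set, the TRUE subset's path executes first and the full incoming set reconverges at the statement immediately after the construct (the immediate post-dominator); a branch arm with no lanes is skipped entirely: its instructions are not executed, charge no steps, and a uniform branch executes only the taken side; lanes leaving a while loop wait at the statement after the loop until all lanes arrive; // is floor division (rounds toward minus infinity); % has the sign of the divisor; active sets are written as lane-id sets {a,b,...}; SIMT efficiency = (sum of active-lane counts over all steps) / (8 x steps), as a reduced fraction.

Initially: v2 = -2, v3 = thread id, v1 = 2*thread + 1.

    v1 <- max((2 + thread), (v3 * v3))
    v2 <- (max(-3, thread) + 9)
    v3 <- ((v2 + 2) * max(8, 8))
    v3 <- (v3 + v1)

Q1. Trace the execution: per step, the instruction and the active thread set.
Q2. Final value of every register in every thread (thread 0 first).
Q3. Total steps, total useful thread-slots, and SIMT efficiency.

step 0: v1 <- max((2 + thread), (v3 * v3)) {0,1,2,3,4,5,6,7}
step 1: v2 <- (max(-3, thread) + 9)  {0,1,2,3,4,5,6,7}
step 2: v3 <- ((v2 + 2) * max(8, 8)) {0,1,2,3,4,5,6,7}
step 3: v3 <- (v3 + v1)              {0,1,2,3,4,5,6,7}

Answer: 4 steps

v2: 9,10,11,12,13,14,15,16
v3: 90,99,108,121,136,153,172,193
v1: 2,3,4,9,16,25,36,49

steps = 4; useful = 32; efficiency = 32/32 = 1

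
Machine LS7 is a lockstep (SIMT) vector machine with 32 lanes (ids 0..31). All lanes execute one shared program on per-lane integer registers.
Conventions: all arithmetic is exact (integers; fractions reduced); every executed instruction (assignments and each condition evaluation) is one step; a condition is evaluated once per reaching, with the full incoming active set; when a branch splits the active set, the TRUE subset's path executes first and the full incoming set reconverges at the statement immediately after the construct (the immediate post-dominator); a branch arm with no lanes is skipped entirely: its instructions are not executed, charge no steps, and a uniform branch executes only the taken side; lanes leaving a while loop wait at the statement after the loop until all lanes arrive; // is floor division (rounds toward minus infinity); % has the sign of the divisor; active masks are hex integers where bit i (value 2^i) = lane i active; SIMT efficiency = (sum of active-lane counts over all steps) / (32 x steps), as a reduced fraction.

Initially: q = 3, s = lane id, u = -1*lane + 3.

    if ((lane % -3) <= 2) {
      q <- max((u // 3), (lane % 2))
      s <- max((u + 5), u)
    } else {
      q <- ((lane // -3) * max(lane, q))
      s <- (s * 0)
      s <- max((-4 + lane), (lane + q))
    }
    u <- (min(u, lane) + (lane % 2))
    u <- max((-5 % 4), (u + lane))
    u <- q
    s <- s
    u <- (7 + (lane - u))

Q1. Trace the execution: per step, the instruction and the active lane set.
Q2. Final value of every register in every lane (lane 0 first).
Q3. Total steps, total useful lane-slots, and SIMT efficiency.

step 0: eval ((lane % -3) <= 2)      0xffffffff
step 1: q <- max((u // 3), (lane % 2)) 0xffffffff
step 2: s <- max((u + 5), u)         0xffffffff
step 3: u <- (min(u, lane) + (lane % 2)) 0xffffffff
step 4: u <- max((-5 % 4), (u + lane)) 0xffffffff
step 5: u <- q                       0xffffffff
step 6: s <- s                       0xffffffff
step 7: u <- (7 + (lane - u))        0xffffffff

Answer: 8 steps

q: 1,1,0,1,0,1,0,1,0,1,0,1,0,1,0,1,0,1,0,1,0,1,0,1,0,1,0,1,0,1,0,1
s: 8,7,6,5,4,3,2,1,0,-1,-2,-3,-4,-5,-6,-7,-8,-9,-10,-11,-12,-13,-14,-15,-16,-17,-18,-19,-20,-21,-22,-23
u: 6,7,9,9,11,11,13,13,15,15,17,17,19,19,21,21,23,23,25,25,27,27,29,29,31,31,33,33,35,35,37,37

steps = 8; useful = 256; efficiency = 256/256 = 1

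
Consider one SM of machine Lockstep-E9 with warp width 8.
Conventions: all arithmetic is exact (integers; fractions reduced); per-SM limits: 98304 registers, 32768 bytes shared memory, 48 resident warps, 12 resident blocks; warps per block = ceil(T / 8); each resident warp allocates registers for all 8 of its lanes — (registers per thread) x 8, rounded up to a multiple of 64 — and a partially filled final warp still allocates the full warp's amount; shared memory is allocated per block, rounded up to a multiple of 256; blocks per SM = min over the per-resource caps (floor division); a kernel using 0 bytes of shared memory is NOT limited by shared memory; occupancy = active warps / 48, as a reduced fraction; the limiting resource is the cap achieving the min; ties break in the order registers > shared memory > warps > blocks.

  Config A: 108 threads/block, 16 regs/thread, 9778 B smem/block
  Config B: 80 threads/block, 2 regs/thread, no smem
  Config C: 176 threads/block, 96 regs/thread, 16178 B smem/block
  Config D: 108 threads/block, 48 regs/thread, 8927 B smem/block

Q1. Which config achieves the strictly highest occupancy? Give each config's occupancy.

occupancies: A 7/8, B 5/6, C 11/12, D 7/8

Answer: C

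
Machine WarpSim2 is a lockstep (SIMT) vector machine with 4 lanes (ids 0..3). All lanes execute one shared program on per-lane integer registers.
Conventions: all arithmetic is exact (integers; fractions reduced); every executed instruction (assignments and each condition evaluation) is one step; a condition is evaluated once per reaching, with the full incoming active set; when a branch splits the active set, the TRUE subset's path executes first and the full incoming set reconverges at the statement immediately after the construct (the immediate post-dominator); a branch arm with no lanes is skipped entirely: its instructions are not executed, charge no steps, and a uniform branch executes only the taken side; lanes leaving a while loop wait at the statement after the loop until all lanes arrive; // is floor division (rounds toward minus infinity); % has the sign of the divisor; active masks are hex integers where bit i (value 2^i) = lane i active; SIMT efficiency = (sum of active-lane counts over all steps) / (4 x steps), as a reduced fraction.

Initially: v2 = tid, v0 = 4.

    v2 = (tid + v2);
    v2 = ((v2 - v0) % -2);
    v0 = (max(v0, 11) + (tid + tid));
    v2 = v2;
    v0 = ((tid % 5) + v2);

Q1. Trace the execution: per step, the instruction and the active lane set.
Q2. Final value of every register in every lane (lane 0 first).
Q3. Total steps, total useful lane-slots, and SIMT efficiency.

step 0: v2 <- (tid + v2)             0xf
step 1: v2 <- ((v2 - v0) % -2)       0xf
step 2: v0 <- (max(v0, 11) + (tid + tid)) 0xf
step 3: v2 <- v2                     0xf
step 4: v0 <- ((tid % 5) + v2)       0xf

Answer: 5 steps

v2: 0,0,0,0
v0: 0,1,2,3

steps = 5; useful = 20; efficiency = 20/20 = 1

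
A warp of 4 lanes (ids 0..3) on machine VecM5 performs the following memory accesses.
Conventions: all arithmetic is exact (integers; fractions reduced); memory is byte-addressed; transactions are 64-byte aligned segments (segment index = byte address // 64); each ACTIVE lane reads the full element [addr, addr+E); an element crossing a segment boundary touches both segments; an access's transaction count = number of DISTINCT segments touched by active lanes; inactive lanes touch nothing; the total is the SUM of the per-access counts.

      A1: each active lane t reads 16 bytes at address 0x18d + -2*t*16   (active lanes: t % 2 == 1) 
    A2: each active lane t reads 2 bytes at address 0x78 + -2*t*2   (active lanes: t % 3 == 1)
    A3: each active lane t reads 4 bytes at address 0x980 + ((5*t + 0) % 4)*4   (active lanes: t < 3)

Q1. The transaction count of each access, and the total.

A1: 2 transactions
A2: 1 transaction
A3: 1 transaction

Answer: 2,1,1; total 4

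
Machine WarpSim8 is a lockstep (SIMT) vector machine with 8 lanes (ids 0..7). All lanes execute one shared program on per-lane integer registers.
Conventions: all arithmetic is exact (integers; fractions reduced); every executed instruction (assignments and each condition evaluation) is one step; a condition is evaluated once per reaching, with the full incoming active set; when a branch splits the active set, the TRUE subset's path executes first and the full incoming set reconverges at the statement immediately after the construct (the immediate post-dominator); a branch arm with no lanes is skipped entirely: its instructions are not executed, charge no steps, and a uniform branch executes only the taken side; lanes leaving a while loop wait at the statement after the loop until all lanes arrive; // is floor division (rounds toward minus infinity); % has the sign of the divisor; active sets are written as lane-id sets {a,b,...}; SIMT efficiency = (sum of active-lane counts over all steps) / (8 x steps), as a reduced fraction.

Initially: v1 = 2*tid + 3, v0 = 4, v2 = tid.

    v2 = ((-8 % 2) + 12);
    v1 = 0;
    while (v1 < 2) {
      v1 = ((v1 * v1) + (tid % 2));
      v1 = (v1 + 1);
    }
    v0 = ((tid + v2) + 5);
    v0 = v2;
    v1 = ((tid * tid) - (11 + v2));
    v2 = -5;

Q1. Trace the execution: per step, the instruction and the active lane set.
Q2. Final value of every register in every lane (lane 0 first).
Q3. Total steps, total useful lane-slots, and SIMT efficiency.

step 0: v2 <- ((-8 % 2) + 12)        {0,1,2,3,4,5,6,7}
step 1: v1 <- 0                      {0,1,2,3,4,5,6,7}
step 2: eval (v1 < 2)                {0,1,2,3,4,5,6,7}
step 3: v1 <- ((v1 * v1) + (tid % 2)) {0,1,2,3,4,5,6,7}
step 4: v1 <- (v1 + 1)               {0,1,2,3,4,5,6,7}
step 5: eval (v1 < 2)                {0,1,2,3,4,5,6,7}
step 6: v1 <- ((v1 * v1) + (tid % 2)) {0,2,4,6}
step 7: v1 <- (v1 + 1)               {0,2,4,6}
step 8: eval (v1 < 2)                {0,2,4,6}
step 9: v0 <- ((tid + v2) + 5)       {0,1,2,3,4,5,6,7}
step 10: v0 <- v2                     {0,1,2,3,4,5,6,7}
step 11: v1 <- ((tid * tid) - (11 + v2)) {0,1,2,3,4,5,6,7}
step 12: v2 <- -5                     {0,1,2,3,4,5,6,7}

Answer: 13 steps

v1: -23,-22,-19,-14,-7,2,13,26
v0: 12,12,12,12,12,12,12,12
v2: -5,-5,-5,-5,-5,-5,-5,-5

steps = 13; useful = 92; efficiency = 92/104 = 23/26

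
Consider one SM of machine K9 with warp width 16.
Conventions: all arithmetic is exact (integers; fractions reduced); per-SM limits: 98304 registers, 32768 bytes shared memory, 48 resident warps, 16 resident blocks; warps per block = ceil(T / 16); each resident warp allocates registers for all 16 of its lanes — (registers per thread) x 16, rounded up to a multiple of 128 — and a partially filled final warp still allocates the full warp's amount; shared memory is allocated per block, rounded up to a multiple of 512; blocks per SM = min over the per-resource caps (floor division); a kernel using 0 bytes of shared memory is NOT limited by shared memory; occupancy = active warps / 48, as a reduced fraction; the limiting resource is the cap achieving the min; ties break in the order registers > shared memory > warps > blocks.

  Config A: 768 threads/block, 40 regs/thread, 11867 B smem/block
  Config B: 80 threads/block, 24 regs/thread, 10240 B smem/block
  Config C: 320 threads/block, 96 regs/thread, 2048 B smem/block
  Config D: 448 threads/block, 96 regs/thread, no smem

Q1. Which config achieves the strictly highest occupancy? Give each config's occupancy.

occupancies: A 1, B 5/16, C 5/6, D 7/12

Answer: A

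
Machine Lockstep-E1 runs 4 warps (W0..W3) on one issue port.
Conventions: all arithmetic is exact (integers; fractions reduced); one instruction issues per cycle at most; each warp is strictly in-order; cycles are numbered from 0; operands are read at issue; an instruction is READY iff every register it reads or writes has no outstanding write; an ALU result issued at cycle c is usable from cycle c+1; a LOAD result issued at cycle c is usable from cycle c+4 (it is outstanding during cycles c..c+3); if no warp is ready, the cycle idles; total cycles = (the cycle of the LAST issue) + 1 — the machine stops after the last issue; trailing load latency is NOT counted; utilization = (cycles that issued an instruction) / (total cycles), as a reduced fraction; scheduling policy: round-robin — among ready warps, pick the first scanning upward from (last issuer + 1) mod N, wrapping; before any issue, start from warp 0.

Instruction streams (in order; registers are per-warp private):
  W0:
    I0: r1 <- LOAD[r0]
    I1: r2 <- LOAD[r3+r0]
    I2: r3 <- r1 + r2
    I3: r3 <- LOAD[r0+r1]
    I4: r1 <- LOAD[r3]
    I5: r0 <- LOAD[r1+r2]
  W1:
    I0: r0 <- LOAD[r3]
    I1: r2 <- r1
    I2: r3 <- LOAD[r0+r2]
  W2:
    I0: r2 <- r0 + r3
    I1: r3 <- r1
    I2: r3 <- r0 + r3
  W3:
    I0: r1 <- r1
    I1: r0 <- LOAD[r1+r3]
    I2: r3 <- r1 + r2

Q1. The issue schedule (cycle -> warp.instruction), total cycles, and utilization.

cycle 0: W0.I0
cycle 1: W1.I0
cycle 2: W2.I0
cycle 3: W3.I0
cycle 4: W0.I1
cycle 5: W1.I1
cycle 6: W2.I1
cycle 7: W3.I1
cycle 8: W0.I2
cycle 9: W1.I2
cycle 10: W2.I2
cycle 11: W3.I2
cycle 12: W0.I3
cycle 13: idle
cycle 14: idle
cycle 15: idle
cycle 16: W0.I4
cycle 17: idle
cycle 18: idle
cycle 19: idle
cycle 20: W0.I5

Answer: 21 cycles, utilization 5/7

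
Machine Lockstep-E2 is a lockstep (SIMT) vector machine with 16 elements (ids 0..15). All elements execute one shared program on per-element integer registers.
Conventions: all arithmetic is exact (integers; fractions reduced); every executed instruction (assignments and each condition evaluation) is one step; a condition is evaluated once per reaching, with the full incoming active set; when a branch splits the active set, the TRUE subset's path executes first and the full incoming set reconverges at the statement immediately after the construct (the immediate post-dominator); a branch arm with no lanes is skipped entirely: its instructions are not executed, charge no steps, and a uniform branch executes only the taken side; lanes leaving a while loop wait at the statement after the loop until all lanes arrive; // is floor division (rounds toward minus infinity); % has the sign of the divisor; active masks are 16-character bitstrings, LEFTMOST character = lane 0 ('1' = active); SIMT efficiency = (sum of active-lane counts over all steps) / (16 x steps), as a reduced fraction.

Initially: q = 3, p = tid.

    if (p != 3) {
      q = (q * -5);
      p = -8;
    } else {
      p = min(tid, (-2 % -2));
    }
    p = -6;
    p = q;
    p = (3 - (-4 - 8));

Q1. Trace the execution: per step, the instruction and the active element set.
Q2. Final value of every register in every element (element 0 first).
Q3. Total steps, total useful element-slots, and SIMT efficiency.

step 0: eval (p != 3)                1111111111111111
step 1: q <- (q * -5)                1110111111111111
step 2: p <- -8                      1110111111111111
step 3: p <- min(tid, (-2 % -2))     0001000000000000
step 4: p <- -6                      1111111111111111
step 5: p <- q                       1111111111111111
step 6: p <- (3 - (-4 - 8))          1111111111111111

Answer: 7 steps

q: -15,-15,-15,3,-15,-15,-15,-15,-15,-15,-15,-15,-15,-15,-15,-15
p: 15,15,15,15,15,15,15,15,15,15,15,15,15,15,15,15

steps = 7; useful = 95; efficiency = 95/112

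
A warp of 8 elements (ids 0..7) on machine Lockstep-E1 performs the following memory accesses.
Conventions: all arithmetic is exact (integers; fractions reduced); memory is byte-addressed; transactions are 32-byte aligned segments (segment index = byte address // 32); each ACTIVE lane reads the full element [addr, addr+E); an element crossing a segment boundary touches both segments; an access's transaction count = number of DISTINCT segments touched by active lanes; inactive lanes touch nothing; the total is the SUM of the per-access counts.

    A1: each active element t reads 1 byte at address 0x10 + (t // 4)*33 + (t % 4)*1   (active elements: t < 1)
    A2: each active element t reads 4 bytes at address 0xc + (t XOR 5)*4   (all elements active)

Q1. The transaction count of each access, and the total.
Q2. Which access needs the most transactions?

A1: 1 transaction
A2: 2 transactions

Answer: 1,2; total 3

Answer: A2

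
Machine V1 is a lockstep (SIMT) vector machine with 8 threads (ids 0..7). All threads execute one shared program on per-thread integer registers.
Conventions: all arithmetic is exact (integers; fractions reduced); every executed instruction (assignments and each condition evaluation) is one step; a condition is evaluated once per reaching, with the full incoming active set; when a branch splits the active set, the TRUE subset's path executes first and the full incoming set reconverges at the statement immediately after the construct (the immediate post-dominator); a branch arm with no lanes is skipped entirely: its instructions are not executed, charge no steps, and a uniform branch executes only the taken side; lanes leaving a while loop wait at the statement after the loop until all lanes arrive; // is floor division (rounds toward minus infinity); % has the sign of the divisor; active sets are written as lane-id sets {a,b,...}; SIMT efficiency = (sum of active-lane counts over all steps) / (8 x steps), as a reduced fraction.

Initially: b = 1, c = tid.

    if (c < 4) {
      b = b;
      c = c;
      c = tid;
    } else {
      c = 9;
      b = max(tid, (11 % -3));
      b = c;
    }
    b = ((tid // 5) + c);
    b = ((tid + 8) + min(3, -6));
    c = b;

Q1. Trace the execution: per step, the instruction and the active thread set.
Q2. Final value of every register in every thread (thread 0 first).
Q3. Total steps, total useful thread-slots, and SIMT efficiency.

step 0: eval (c < 4)                 {0,1,2,3,4,5,6,7}
step 1: b <- b                       {0,1,2,3}
step 2: c <- c                       {0,1,2,3}
step 3: c <- tid                     {0,1,2,3}
step 4: c <- 9                       {4,5,6,7}
step 5: b <- max(tid, (11 % -3))     {4,5,6,7}
step 6: b <- c                       {4,5,6,7}
step 7: b <- ((tid // 5) + c)        {0,1,2,3,4,5,6,7}
step 8: b <- ((tid + 8) + min(3, -6)) {0,1,2,3,4,5,6,7}
step 9: c <- b                       {0,1,2,3,4,5,6,7}

Answer: 10 steps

b: 2,3,4,5,6,7,8,9
c: 2,3,4,5,6,7,8,9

steps = 10; useful = 56; efficiency = 56/80 = 7/10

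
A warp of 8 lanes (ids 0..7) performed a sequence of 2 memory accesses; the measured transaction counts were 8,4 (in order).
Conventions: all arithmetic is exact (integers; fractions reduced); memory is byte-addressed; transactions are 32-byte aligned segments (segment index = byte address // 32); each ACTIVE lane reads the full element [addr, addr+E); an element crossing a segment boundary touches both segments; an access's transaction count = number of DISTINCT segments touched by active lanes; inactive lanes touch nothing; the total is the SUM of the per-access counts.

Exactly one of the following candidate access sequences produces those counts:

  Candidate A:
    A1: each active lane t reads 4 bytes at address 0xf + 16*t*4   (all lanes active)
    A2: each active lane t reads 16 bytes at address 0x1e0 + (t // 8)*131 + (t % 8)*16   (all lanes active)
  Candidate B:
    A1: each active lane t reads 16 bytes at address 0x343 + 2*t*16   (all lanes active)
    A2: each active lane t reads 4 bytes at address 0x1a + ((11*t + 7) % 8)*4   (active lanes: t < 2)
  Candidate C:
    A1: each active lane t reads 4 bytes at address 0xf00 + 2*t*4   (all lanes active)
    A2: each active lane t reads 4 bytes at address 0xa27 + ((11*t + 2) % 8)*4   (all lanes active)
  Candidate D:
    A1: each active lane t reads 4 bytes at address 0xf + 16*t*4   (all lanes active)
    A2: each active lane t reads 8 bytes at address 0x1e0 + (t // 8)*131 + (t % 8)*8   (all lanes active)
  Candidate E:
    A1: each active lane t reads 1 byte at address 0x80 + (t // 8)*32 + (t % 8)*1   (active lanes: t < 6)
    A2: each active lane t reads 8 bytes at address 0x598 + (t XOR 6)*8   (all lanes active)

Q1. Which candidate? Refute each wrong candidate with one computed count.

B: A2 gives 1 transaction, not 4
C: A1 gives 2 transactions, not 8
D: A2 gives 2 transactions, not 4
E: A1 gives 1 transaction, not 8
A: all counts match (8,4)

Answer: A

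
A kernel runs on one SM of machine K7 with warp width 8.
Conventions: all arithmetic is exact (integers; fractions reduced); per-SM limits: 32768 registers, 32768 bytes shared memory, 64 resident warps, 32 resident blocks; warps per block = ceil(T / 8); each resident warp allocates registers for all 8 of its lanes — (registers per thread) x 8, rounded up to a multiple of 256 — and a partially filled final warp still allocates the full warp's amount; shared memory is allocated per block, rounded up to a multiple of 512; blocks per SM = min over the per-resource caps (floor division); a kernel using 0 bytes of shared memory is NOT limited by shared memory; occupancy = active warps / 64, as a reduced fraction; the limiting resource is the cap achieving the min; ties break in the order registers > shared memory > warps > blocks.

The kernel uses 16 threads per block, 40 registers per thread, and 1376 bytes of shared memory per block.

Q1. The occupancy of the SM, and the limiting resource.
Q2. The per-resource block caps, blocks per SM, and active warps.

Answer: occupancy 21/32, limited by shared memory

registers: 32 blocks
shared memory: 21 blocks
warps: 32 blocks
blocks: 32 blocks

Answer: 21 blocks, 42 active warps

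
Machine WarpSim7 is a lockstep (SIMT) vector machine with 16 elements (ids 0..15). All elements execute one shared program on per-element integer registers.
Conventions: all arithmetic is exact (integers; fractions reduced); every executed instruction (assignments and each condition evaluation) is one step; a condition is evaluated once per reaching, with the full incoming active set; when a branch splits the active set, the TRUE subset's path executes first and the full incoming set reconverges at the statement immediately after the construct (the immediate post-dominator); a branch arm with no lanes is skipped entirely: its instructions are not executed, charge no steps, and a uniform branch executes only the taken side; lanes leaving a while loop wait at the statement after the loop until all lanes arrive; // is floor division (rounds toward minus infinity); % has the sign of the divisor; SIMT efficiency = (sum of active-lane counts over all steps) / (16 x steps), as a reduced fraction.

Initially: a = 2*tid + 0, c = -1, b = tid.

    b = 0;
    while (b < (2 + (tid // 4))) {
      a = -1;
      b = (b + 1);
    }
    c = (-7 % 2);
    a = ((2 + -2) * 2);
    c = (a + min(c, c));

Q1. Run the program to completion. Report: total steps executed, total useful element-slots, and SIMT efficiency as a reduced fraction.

Answer: 20 steps, 248 useful, 31/40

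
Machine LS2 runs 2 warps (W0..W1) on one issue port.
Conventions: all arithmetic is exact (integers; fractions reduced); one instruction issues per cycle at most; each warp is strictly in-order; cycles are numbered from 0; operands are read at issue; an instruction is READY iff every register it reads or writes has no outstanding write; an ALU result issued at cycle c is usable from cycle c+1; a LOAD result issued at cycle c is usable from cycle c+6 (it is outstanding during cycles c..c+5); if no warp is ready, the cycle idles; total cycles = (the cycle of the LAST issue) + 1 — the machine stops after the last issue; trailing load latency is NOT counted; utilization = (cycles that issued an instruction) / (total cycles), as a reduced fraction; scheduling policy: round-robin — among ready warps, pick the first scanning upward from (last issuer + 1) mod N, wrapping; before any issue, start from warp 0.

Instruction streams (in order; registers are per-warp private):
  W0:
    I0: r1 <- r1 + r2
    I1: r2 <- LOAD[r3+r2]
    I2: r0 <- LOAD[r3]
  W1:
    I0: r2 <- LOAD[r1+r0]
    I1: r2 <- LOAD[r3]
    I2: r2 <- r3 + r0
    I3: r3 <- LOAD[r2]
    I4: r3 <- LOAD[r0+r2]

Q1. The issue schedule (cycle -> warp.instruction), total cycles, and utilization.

cycle 0: W0.I0
cycle 1: W1.I0
cycle 2: W0.I1
cycle 3: W0.I2
cycle 4: idle
cycle 5: idle
cycle 6: idle
cycle 7: W1.I1
cycle 8: idle
cycle 9: idle
cycle 10: idle
cycle 11: idle
cycle 12: idle
cycle 13: W1.I2
cycle 14: W1.I3
cycle 15: idle
cycle 16: idle
cycle 17: idle
cycle 18: idle
cycle 19: idle
cycle 20: W1.I4

Answer: 21 cycles, utilization 8/21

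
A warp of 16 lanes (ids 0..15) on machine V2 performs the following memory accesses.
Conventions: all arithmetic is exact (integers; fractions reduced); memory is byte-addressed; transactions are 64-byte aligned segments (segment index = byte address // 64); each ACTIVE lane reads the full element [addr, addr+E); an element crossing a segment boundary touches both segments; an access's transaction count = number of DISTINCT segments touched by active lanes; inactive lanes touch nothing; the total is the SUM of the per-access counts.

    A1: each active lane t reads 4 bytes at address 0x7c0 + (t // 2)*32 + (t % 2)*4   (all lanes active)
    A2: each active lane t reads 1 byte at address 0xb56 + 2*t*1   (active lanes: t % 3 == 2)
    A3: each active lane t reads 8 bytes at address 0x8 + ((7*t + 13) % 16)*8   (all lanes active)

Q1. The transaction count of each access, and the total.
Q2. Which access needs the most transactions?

A1: 4 transactions
A2: 1 transaction
A3: 3 transactions

Answer: 4,1,3; total 8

Answer: A1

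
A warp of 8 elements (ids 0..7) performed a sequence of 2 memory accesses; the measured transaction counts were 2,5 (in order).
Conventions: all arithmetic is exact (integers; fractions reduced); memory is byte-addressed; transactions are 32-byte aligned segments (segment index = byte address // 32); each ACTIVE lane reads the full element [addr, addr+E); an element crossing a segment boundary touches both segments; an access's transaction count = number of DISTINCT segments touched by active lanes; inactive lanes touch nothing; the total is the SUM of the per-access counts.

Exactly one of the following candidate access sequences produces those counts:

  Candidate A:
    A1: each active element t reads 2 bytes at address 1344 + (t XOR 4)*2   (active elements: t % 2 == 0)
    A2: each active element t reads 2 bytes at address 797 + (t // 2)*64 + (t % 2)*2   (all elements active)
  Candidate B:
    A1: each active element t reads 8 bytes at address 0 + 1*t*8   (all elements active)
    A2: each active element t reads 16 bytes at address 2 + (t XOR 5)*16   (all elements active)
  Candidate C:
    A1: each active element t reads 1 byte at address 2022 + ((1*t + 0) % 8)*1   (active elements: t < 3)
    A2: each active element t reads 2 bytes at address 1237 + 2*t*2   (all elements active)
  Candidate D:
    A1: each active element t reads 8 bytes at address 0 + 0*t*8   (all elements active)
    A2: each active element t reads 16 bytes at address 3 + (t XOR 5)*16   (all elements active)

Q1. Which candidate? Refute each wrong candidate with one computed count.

A: A1 gives 1 transaction, not 2
C: A1 gives 1 transaction, not 2
D: A1 gives 1 transaction, not 2
B: all counts match (2,5)

Answer: B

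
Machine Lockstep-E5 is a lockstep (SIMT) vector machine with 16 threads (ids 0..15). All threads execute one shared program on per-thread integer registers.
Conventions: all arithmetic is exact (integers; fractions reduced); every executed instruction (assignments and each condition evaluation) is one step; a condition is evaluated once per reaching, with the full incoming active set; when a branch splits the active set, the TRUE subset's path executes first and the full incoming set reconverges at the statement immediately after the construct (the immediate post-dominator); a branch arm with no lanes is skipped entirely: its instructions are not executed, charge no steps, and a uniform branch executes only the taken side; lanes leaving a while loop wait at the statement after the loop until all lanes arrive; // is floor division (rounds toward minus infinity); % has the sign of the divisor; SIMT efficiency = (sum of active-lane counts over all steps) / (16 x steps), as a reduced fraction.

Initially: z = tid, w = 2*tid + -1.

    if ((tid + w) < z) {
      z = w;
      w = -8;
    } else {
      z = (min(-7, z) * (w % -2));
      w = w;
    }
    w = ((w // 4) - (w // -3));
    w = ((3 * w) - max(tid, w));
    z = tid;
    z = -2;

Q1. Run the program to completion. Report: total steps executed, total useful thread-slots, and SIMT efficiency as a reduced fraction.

Answer: 9 steps, 112 useful, 7/9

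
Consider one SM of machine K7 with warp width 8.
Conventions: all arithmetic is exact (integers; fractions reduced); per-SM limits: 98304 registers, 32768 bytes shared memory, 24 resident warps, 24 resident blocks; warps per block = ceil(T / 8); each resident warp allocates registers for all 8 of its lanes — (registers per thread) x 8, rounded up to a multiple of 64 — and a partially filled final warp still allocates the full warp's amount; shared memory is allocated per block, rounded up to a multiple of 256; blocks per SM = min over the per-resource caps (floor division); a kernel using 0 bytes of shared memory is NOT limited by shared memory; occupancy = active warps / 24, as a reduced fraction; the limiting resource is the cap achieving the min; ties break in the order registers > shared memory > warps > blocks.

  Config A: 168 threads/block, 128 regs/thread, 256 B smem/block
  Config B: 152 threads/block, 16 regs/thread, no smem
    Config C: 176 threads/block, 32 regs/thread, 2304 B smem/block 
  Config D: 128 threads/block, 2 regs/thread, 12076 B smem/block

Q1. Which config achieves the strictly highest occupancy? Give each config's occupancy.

occupancies: A 7/8, B 19/24, C 11/12, D 2/3

Answer: C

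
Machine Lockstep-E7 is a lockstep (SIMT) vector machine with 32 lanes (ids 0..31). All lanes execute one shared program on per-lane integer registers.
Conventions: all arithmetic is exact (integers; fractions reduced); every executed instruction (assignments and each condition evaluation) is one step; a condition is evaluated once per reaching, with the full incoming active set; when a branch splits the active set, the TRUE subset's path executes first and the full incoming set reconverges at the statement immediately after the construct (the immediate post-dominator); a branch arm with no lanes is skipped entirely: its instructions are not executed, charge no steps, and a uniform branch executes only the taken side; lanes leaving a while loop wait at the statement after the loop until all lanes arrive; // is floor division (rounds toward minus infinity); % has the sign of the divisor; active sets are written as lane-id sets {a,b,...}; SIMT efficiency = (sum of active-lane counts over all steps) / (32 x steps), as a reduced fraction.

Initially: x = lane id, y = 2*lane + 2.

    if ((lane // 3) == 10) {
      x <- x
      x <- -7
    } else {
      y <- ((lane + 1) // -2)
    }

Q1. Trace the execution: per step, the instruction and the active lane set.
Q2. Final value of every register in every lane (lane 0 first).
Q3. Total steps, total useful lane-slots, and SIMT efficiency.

step 0: eval ((lane // 3) == 10)     {0,1,2,3,4,5,6,7,8,9,10,11,12,13,14,15,16,17,18,19,20,21,22,23,24,25,26,27,28,29,30,31}
step 1: x <- x                       {30,31}
step 2: x <- -7                      {30,31}
step 3: y <- ((lane + 1) // -2)      {0,1,2,3,4,5,6,7,8,9,10,11,12,13,14,15,16,17,18,19,20,21,22,23,24,25,26,27,28,29}

Answer: 4 steps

x: 0,1,2,3,4,5,6,7,8,9,10,11,12,13,14,15,16,17,18,19,20,21,22,23,24,25,26,27,28,29,-7,-7
y: -1,-1,-2,-2,-3,-3,-4,-4,-5,-5,-6,-6,-7,-7,-8,-8,-9,-9,-10,-10,-11,-11,-12,-12,-13,-13,-14,-14,-15,-15,62,64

steps = 4; useful = 66; efficiency = 66/128 = 33/64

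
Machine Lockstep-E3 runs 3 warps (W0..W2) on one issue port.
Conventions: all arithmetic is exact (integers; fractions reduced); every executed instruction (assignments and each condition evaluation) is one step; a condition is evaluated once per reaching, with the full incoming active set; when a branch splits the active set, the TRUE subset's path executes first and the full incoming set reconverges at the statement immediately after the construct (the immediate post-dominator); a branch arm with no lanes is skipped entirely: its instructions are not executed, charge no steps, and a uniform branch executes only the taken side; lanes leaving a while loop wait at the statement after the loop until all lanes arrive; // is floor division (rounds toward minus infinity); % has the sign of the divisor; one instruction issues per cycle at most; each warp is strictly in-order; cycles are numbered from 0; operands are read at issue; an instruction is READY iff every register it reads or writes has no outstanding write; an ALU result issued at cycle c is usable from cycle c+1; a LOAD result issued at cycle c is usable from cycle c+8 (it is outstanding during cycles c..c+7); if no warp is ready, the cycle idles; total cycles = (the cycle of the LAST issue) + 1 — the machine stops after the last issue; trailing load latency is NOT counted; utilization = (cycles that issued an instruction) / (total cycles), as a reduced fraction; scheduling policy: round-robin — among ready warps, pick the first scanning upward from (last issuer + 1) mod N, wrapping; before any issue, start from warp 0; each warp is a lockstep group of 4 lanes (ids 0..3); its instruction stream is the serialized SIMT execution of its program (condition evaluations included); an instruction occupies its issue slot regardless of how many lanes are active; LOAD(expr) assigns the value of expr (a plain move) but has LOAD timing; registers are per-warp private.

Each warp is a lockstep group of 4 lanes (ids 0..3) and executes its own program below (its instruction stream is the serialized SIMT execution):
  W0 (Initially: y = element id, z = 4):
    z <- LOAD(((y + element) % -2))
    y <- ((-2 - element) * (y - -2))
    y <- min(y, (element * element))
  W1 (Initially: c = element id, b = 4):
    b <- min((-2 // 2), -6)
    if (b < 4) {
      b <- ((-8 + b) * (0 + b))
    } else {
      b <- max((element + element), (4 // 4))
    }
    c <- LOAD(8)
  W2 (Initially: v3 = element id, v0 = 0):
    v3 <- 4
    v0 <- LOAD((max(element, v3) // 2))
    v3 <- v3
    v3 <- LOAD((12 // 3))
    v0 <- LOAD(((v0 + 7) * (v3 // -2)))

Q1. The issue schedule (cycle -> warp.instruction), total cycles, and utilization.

cycle 0: W0.I0
cycle 1: W1.I0
cycle 2: W2.I0
cycle 3: W0.I1
cycle 4: W1.I1
cycle 5: W2.I1
cycle 6: W0.I2
cycle 7: W1.I2
cycle 8: W2.I2
cycle 9: W1.I3
cycle 10: W2.I3
cycle 11: idle
cycle 12: idle
cycle 13: idle
cycle 14: idle
cycle 15: idle
cycle 16: idle
cycle 17: idle
cycle 18: W2.I4

Answer: 19 cycles, utilization 12/19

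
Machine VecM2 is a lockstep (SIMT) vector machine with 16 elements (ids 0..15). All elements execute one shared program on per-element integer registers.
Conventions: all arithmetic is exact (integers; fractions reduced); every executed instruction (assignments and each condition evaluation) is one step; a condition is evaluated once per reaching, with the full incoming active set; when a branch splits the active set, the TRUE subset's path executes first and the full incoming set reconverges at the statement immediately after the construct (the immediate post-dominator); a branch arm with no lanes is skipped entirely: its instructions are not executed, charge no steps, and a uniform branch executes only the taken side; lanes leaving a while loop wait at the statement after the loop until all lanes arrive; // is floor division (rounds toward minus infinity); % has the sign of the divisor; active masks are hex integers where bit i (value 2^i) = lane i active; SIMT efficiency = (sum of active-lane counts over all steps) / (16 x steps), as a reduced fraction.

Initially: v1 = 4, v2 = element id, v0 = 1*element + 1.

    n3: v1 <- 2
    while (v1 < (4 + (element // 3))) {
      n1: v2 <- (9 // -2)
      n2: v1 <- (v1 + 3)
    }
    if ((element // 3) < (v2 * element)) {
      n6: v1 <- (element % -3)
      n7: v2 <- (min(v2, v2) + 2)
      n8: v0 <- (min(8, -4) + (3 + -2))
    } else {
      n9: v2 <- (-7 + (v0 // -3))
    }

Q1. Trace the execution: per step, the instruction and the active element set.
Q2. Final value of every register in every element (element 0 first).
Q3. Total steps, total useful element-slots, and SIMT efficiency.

step 0: v1 <- 2                      0xffff
step 1: eval (v1 < (4 + (element // 3))) 0xffff
step 2: v2 <- (9 // -2)              0xffff
step 3: v1 <- (v1 + 3)               0xffff
step 4: eval (v1 < (4 + (element // 3))) 0xffff
step 5: v2 <- (9 // -2)              0xffc0
step 6: v1 <- (v1 + 3)               0xffc0
step 7: eval (v1 < (4 + (element // 3))) 0xffc0
step 8: v2 <- (9 // -2)              0x8000
step 9: v1 <- (v1 + 3)               0x8000
step 10: eval (v1 < (4 + (element // 3))) 0x8000
step 11: eval ((element // 3) < (v2 * element)) 0xffff
step 12: v2 <- (-7 + (v0 // -3))      0xffff

Answer: 13 steps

v1: 5,5,5,5,5,5,8,8,8,8,8,8,8,8,8,11
v2: -8,-8,-8,-9,-9,-9,-10,-10,-10,-11,-11,-11,-12,-12,-12,-13
v0: 1,2,3,4,5,6,7,8,9,10,11,12,13,14,15,16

steps = 13; useful = 145; efficiency = 145/208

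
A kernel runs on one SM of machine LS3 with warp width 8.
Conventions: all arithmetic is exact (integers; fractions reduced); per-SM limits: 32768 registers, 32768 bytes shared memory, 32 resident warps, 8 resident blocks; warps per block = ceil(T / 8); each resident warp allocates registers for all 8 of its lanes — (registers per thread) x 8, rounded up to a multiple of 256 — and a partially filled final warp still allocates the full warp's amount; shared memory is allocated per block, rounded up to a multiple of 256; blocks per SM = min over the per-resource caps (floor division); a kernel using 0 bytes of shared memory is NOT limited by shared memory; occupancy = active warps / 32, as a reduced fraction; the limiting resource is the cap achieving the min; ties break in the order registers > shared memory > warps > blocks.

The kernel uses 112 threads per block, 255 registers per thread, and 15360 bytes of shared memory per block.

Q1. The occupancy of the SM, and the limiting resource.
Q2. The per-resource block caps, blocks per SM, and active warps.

Answer: occupancy 7/16, limited by registers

registers: 1 block
shared memory: 2 blocks
warps: 2 blocks
blocks: 8 blocks

Answer: 1 block, 14 active warps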